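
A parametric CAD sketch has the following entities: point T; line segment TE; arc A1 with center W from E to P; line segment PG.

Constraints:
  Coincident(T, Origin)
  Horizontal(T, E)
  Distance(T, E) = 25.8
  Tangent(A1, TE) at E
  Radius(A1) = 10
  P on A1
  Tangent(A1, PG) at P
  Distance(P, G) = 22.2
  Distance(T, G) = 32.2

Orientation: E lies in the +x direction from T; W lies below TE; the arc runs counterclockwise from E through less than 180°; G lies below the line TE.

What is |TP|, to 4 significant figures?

17.93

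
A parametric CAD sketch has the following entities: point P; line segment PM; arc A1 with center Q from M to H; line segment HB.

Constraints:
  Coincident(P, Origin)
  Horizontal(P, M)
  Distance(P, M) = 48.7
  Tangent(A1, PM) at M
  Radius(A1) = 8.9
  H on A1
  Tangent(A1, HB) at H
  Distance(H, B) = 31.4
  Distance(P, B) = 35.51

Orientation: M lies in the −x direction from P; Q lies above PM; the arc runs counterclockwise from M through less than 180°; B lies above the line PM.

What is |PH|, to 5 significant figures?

41.895

Checks: P.y = 0.00, M.y = 0.00 ✓; |QH| = 8.900 ✓; ∠(QH, HB) = 90.00° ✓; |HB| = 31.40 ✓; |PB| = 35.51 ✓.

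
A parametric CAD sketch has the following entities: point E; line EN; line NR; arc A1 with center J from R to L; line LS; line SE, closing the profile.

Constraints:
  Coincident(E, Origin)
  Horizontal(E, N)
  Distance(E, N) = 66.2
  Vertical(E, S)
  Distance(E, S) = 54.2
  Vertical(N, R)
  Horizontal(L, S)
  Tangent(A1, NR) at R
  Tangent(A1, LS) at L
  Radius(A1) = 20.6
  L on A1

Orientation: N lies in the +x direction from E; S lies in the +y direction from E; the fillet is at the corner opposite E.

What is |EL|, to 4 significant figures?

70.83

E is at the origin; EN is horizontal with |EN| = 66.2 and N on the +x side, so N = (66.20, 0.000). E and S share the same x with |ES| = 54.2 and S on the +y side, so S = (0.000, 54.20). The virtual corner opposite E is at (66.20, 54.20). Since A1 is tangent to NR there, JR ⟂ NR and the tangent condition forces JL to be normal to LS, with radius 20.6, so the center J sits 20.6 in from both sides at J = (45.60, 33.60). That places the tangent points at R = (66.20, 33.60) on NR and L = (45.60, 54.20) on LS. Then |EL| = |L − E| = 70.83.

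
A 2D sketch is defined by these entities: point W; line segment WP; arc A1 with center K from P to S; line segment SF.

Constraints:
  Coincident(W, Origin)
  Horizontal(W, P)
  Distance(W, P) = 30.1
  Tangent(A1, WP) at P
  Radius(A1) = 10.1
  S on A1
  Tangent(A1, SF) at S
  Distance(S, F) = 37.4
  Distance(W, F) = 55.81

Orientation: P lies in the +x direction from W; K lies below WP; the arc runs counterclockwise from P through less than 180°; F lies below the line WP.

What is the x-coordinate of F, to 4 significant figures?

27.20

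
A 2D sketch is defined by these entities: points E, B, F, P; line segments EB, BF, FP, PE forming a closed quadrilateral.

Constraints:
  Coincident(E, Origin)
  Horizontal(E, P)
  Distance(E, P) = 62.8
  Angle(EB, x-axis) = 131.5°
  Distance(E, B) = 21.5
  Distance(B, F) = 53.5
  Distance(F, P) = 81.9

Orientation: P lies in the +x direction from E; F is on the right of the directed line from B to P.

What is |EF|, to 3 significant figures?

38.6

Checks: |BF| = 53.50 ✓; |FP| = 81.90 ✓.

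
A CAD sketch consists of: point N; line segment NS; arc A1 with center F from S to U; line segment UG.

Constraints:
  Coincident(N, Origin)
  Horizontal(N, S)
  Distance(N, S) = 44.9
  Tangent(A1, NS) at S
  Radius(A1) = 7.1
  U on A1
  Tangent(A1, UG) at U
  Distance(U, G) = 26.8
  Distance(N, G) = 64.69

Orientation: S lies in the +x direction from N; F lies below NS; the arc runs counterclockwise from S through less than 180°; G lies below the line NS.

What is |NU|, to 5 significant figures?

40.968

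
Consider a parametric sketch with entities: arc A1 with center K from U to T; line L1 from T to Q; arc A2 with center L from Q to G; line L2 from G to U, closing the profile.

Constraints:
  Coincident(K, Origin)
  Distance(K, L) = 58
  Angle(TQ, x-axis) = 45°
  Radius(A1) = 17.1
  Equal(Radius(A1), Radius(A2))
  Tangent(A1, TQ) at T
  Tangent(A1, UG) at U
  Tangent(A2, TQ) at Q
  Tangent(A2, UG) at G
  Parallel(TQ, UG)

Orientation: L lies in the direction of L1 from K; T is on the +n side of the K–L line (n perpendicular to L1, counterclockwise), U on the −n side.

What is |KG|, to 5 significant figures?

60.468

Tangency of A1 to both parallel lines with radius 17.1 puts T and U at K ± 17.1·n: T = (-12.092, 12.092), U = (12.092, -12.092). Equal radii place Q and G the same way about L: Q = L + 17.1·n = (28.921, 53.104), G = L − 17.1·n = (53.104, 28.921). Then |KG| = |G − K| = 60.468.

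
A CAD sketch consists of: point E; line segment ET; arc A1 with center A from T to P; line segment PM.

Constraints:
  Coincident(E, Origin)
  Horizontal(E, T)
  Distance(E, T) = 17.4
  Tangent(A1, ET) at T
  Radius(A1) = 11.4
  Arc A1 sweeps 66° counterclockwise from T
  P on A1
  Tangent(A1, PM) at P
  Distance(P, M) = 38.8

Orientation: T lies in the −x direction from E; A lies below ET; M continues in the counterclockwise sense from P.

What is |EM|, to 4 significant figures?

60.68

E is at the origin; E and T share the same y with |ET| = 17.4 and T on the −x side, so T = (-17.40, 0.000). Since A1 is tangent to ET there, AT ⟂ ET, so A = T + (0, -11.4) = (-17.40, -11.40). On A1, T sits at bearing 90° from A; a 66° counterclockwise sweep puts P at bearing 156°, so P = A + 11.4·(cos 156°, sin 156°) = (-27.81, -6.763). A1 meets PM tangentially, so AP is at right angles to PM, so PM runs along (−sin 156°, cos 156°); with |PM| = 38.8, M = (-43.60, -42.21). Then |EM| = |M − E| = 60.68.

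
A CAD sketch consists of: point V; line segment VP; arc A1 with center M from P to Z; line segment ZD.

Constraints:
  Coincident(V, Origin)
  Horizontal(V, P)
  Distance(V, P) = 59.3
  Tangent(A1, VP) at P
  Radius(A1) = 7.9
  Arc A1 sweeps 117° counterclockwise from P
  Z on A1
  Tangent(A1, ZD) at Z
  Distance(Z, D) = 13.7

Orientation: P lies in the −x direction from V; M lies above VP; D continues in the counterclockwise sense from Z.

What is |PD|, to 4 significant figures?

23.71

V is at the origin; V and P share the same y with |VP| = 59.3 and P on the −x side, so P = (-59.30, 0.000). Tangency of A1 to VP means the radius MP is perpendicular to VP, so M = P + (0, 7.9) = (-59.30, 7.900). On A1, P sits at bearing -90° from M; a 117° counterclockwise sweep puts Z at bearing 27°, so Z = M + 7.9·(cos 27°, sin 27°) = (-52.26, 11.49). A1 meets ZD tangentially, so MZ is at right angles to ZD, so ZD runs along (−sin 27°, cos 27°); with |ZD| = 13.7, D = (-58.48, 23.69). Then |PD| = |D − P| = 23.71.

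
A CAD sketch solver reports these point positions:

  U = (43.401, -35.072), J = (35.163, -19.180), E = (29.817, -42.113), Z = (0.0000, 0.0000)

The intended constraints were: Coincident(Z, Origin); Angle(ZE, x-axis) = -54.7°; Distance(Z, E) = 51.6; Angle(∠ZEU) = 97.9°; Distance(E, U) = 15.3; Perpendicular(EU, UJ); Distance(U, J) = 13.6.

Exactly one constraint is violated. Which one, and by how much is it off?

Distance(U, J) = 13.6 — off by 4.30.

Z = (0.00, 0.00) ✓; ZE at -54.70° ✓; |ZE| = 51.60 ✓; ∠ZEU = 97.90° ✓; |EU| = 15.30 ✓; ∠(EU, UJ) = 90.00° ✓; |UJ| = 17.90 ✗.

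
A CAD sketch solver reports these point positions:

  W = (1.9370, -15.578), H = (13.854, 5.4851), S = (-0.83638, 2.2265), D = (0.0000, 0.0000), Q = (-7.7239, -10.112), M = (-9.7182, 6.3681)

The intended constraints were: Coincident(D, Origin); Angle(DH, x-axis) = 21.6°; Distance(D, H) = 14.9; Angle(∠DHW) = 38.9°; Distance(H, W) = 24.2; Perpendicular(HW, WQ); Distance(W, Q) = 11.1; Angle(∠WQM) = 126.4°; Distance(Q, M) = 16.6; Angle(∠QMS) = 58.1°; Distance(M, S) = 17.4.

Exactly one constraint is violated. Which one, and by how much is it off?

Distance(M, S) = 17.4 — off by 7.60.

D = (0.00, 0.00) ✓; DH at 21.60° ✓; |DH| = 14.90 ✓; ∠DHW = 38.90° ✓; |HW| = 24.20 ✓; ∠(HW, WQ) = 90.00° ✓; |WQ| = 11.10 ✓; ∠WQM = 126.4° ✓; |QM| = 16.60 ✓; ∠QMS = 58.10° ✓; |MS| = 9.800 ✗.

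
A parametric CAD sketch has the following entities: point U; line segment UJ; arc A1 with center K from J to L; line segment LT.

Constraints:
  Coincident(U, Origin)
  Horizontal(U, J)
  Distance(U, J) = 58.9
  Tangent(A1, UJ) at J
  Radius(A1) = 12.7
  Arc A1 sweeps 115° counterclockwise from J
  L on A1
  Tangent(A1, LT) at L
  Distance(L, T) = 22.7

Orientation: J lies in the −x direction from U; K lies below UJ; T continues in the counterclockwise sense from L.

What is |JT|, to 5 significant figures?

38.688

U is at the origin; UJ is horizontal with |UJ| = 58.9 and J on the −x side, so J = (-58.900, 0.0000). Tangency of A1 to UJ means the radius KJ is perpendicular to UJ, so K = J + (0, -12.7) = (-58.900, -12.700). On A1, J sits at bearing 90° from K; a 115° counterclockwise sweep puts L at bearing 205°, so L = K + 12.7·(cos 205°, sin 205°) = (-70.410, -18.067). The tangent condition forces KL to be normal to LT, so LT runs along (−sin 205°, cos 205°); with |LT| = 22.7, T = (-60.817, -38.640). Then |JT| = |T − J| = 38.688.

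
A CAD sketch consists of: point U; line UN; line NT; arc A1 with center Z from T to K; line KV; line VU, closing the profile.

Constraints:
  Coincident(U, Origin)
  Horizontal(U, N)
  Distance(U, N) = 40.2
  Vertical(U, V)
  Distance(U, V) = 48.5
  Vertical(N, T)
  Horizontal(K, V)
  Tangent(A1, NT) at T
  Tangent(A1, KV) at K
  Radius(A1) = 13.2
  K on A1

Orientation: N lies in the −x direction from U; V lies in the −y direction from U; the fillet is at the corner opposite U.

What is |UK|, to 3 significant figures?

55.5

The virtual corner opposite U is at (-40.2, -48.5). A1 meets NT tangentially, so ZT is at right angles to NT and A1 meets KV tangentially, so ZK is at right angles to KV, with radius 13.2, so the center Z sits 13.2 in from both sides at Z = (-27.0, -35.3). That places the tangent points at T = (-40.2, -35.3) on NT and K = (-27.0, -48.5) on KV. Then |UK| = |K − U| = 55.5.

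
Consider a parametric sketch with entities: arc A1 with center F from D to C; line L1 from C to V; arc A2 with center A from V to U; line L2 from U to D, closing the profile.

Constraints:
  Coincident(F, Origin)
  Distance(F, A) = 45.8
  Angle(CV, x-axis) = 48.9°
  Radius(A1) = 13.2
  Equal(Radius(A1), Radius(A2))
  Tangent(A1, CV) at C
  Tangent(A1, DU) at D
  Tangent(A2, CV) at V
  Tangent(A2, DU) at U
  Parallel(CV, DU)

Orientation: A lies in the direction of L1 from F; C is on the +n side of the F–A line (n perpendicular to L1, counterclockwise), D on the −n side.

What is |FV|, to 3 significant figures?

47.7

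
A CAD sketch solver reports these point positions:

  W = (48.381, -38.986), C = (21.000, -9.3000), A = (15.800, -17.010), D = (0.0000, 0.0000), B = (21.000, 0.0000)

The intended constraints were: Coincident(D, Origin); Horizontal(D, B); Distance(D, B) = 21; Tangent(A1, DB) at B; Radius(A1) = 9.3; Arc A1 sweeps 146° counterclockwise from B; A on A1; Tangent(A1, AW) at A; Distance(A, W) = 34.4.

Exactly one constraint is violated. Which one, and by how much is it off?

Distance(A, W) = 34.4 — off by 4.90.

D = (0.00, 0.00) ✓; D.y = 0.00, B.y = 0.00 ✓; |DB| = 21.00 ✓; ∠(CB, BD) = 90.00° ✓; |CB| = 9.300 ✓; bearing(C→A) − bearing(C→B) = 146.0° ✓; |CA| = 9.300 ✓; ∠(CA, AW) = 90.00° ✓; |AW| = 39.30 ✗.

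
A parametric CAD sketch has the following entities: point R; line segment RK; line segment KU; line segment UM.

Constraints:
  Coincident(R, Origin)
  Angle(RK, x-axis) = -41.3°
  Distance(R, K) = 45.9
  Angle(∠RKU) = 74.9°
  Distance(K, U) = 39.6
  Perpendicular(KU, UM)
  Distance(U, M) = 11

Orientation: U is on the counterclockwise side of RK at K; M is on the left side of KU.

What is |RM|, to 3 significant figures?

43.3

R is at the origin; RK runs at -41.3° with length 45.9, so K = 45.9·(cos -41.3°, sin -41.3°) = (34.5, -30.3). ∠RKU = 74.9°, so KU runs at -41.3° + (180° − 74.9°) = 63.8° from the x-axis; with |KU| = 39.6, U = K + 39.6·(cos 63.8°, sin 63.8°) = (52.0, 5.24). KU is perpendicular to UM; with |UM| = 11.0 on the left of KU, M = U + 11.0·(-0.897, 0.442) = (42.1, 10.1). Then |RM| = |M − R| = 43.3.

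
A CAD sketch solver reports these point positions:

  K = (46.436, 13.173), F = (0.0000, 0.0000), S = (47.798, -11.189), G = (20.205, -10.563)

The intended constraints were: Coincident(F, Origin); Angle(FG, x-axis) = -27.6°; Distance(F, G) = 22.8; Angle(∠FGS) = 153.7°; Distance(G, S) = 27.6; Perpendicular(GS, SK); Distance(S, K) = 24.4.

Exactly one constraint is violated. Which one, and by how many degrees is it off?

Perpendicular(GS, SK) — off by 4.50°.

F = (0.00, 0.00) ✓; FG at -27.60° ✓; |FG| = 22.80 ✓; ∠FGS = 153.7° ✓; |GS| = 27.60 ✓; ∠(GS, SK) = 94.50° ✗; |SK| = 24.40 ✓.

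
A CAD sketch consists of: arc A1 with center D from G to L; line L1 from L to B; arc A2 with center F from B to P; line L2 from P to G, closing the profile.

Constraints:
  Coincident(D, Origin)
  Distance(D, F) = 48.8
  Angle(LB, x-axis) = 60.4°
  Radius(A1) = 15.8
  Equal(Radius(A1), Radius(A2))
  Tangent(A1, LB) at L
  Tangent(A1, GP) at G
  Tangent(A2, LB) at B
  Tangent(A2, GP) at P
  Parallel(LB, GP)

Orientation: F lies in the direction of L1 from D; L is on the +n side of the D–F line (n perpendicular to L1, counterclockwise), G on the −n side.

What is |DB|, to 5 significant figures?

51.294

The slot axis is L1's direction at 60.4°, so u = (cos 60.4°, sin 60.4°) = (0.49394, 0.86949) and n = (−sin 60.4°, cos 60.4°) = (-0.86949, 0.49394). D is at the origin and F lies 48.8 along u from D, so F = 48.8·u = (24.104, 42.431). Tangency of A1 to both parallel lines with radius 15.8 puts L and G at D ± 15.8·n: L = (-13.738, 7.8043), G = (13.738, -7.8043). Equal radii place B and P the same way about F: B = F + 15.8·n = (10.366, 50.236), P = F − 15.8·n = (37.842, 34.627). Then |DB| = |B − D| = 51.294.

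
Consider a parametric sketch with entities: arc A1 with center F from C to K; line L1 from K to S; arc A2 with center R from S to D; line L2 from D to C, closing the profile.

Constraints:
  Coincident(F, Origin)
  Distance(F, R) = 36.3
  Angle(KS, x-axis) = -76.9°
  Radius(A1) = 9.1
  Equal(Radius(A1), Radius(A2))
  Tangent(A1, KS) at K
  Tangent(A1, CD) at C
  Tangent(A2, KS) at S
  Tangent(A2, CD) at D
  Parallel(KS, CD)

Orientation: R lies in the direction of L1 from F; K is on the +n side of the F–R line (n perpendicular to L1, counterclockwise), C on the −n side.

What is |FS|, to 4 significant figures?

37.42

The slot axis is L1's direction at -76.9°, so u = (cos -76.9°, sin -76.9°) = (0.2267, -0.9740) and n = (−sin -76.9°, cos -76.9°) = (0.9740, 0.2267). F is at the origin and R lies 36.3 along u from F, so R = 36.3·u = (8.227, -35.36). Tangency of A1 to both parallel lines with radius 9.1 puts K and C at F ± 9.1·n: K = (8.863, 2.063), C = (-8.863, -2.063). Equal radii place S and D the same way about R: S = R + 9.1·n = (17.09, -33.29), D = R − 9.1·n = (-0.6357, -37.42). Then |FS| = |S − F| = 37.42.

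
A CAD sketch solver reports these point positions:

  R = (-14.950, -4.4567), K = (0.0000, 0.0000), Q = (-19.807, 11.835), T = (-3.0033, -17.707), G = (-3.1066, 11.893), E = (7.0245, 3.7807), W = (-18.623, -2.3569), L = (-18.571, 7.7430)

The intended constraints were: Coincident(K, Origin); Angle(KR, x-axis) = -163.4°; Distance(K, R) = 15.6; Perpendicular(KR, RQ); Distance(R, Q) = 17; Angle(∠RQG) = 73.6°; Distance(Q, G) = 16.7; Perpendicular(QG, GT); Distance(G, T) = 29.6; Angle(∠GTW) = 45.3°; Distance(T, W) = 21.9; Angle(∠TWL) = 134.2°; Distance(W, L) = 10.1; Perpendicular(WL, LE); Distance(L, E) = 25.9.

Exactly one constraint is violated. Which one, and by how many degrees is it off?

Perpendicular(WL, LE) — off by 8.50°.

K = (0.00, 0.00) ✓; KR at -163.4° ✓; |KR| = 15.60 ✓; ∠(KR, RQ) = 90.00° ✓; |RQ| = 17.00 ✓; ∠RQG = 73.60° ✓; |QG| = 16.70 ✓; ∠(QG, GT) = 90.00° ✓; |GT| = 29.60 ✓; ∠GTW = 45.30° ✓; |TW| = 21.90 ✓; ∠TWL = 134.2° ✓; |WL| = 10.10 ✓; ∠(WL, LE) = 98.50° ✗; |LE| = 25.90 ✓.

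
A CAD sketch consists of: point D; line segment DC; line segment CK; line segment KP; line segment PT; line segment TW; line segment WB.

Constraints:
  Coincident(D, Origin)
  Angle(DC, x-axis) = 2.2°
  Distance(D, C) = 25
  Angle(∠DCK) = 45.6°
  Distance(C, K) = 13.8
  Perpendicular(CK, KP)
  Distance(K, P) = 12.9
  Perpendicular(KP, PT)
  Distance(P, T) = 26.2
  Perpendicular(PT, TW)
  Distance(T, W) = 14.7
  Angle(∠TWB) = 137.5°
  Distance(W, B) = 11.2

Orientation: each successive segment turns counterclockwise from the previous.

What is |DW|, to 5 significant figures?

35.778

D is at the origin; DC runs at 2.2° with length 25.0, so C = (24.982, 0.95970). ∠DCK = 45.6° gives CK at 136.60° from the x-axis; with |CK| = 13.8, K = (14.955, 10.442). CK ⟂ KP, so KP runs at -133.40°; with |KP| = 12.9, P = (6.0914, 1.0687). KP ⟂ PT, so PT runs at -43.400°; with |PT| = 26.2, T = (25.128, -16.933). PT is perpendicular to TW, so TW runs at 46.600°; with |TW| = 14.7, W = (35.228, -6.2524). Then |DW| = |W − D| = 35.778.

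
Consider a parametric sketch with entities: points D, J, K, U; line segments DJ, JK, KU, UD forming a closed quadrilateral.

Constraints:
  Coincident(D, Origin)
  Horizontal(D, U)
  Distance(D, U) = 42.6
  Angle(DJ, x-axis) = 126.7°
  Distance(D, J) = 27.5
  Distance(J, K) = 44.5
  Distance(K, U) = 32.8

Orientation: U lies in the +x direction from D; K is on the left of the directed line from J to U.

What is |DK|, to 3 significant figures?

40.1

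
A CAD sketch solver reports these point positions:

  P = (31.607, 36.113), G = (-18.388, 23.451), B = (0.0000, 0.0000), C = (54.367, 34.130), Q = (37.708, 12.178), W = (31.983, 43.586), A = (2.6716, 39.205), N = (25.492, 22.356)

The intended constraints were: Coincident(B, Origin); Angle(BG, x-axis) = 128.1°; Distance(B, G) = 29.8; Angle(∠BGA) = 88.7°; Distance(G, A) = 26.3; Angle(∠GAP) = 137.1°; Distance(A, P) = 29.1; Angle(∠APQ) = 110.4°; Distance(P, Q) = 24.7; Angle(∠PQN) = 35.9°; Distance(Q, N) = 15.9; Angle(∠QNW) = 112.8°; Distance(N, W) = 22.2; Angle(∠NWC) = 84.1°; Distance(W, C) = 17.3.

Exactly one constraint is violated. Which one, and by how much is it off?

Distance(W, C) = 17.3 — off by 7.00.

B = (0.00, 0.00) ✓; BG at 128.1° ✓; |BG| = 29.80 ✓; ∠BGA = 88.70° ✓; |GA| = 26.30 ✓; ∠GAP = 137.1° ✓; |AP| = 29.10 ✓; ∠APQ = 110.4° ✓; |PQ| = 24.70 ✓; ∠PQN = 35.90° ✓; |QN| = 15.90 ✓; ∠QNW = 112.8° ✓; |NW| = 22.20 ✓; ∠NWC = 84.10° ✓; |WC| = 24.30 ✗.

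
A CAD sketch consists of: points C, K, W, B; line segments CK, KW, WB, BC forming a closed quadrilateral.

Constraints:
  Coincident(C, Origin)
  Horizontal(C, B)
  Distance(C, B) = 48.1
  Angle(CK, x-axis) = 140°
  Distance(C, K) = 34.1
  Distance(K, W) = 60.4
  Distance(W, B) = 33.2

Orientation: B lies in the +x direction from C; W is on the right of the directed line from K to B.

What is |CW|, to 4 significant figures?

26.30

Checks: |KW| = 60.40 ✓; |WB| = 33.20 ✓.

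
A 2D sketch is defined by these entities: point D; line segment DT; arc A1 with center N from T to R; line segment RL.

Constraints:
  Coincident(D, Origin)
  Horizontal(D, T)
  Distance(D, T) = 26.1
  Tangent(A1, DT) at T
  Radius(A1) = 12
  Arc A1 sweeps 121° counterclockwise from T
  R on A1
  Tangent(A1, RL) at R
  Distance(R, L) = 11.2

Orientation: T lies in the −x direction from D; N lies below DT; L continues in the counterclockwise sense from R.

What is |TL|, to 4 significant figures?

28.15

D is at the origin; DT is horizontal with |DT| = 26.1 and T on the −x side, so T = (-26.10, 0.000). Since A1 is tangent to DT there, NT ⟂ DT, so N = T + (0, -12) = (-26.10, -12.00). On A1, T sits at bearing 90° from N; a 121° counterclockwise sweep puts R at bearing 211°, so R = N + 12.0·(cos 211°, sin 211°) = (-36.39, -18.18). Tangency of A1 to RL means the radius NR is perpendicular to RL, so RL runs along (−sin 211°, cos 211°); with |RL| = 11.2, L = (-30.62, -27.78). Then |TL| = |L − T| = 28.15.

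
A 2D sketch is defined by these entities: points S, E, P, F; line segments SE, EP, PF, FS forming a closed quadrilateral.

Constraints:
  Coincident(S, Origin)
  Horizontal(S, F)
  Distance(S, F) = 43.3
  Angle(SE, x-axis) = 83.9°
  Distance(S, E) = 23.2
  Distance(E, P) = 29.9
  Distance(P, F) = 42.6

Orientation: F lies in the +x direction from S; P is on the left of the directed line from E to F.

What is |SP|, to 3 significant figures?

48.1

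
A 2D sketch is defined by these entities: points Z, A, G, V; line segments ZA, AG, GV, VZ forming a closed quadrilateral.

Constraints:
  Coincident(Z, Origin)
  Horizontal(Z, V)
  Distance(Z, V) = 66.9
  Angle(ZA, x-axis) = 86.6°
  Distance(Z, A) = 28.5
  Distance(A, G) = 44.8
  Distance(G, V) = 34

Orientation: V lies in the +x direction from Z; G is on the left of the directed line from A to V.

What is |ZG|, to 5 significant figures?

53.837

Checks: |AG| = 44.80 ✓; |GV| = 34.00 ✓.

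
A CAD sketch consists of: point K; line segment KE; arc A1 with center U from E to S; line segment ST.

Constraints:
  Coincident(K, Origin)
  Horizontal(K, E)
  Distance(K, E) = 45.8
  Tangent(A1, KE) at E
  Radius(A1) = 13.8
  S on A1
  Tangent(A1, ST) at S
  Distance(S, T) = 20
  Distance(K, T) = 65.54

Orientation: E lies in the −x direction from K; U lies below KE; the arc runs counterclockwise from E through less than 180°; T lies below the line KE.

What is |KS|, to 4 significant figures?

61.62

Checks: ∠(UE, EK) = 90.00° ✓; |US| = 13.80 ✓; ∠(US, ST) = 90.00° ✓; |ST| = 20.00 ✓; |KT| = 65.54 ✓.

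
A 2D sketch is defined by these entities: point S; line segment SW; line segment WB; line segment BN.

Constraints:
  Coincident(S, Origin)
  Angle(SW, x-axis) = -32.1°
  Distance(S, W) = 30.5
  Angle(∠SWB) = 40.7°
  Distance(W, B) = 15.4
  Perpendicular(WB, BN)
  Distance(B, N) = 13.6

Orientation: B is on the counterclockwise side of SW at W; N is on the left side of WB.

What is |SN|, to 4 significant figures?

9.960

S is at the origin; SW runs at -32.1° with length 30.5, so W = 30.5·(cos -32.1°, sin -32.1°) = (25.84, -16.21). ∠SWB = 40.7°, so WB runs at -32.1° + (180° − 40.7°) = 107.2° from the x-axis; with |WB| = 15.4, B = W + 15.4·(cos 107.2°, sin 107.2°) = (21.28, -1.496). WB is perpendicular to BN; with |BN| = 13.6 on the left of WB, N = B + 13.6·(-0.9553, -0.2957) = (8.292, -5.518). Then |SN| = |N − S| = 9.960.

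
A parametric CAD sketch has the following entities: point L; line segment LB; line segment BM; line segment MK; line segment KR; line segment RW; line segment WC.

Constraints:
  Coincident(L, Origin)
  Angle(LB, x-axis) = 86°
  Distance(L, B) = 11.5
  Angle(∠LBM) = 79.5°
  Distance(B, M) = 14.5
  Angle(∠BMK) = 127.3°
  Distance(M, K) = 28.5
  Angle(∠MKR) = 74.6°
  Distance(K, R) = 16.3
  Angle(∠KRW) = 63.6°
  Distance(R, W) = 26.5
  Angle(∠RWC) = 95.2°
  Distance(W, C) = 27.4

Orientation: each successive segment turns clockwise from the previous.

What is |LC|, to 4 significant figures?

45.00

L is at the origin; LB runs at 86.0° with length 11.5, so B = (0.8022, 11.47). ∠LBM = 79.5° gives BM at -14.50° from the x-axis; with |BM| = 14.5, M = (14.84, 7.841). ∠BMK = 127.3° gives MK at -67.20° from the x-axis; with |MK| = 28.5, K = (25.88, -18.43). ∠MKR = 74.6° gives KR at -172.6° from the x-axis; with |KR| = 16.3, R = (9.720, -20.53). ∠KRW = 63.6° gives RW at 71.00° from the x-axis; with |RW| = 26.5, W = (18.35, 4.525). ∠RWC = 95.2° gives WC at -13.80° from the x-axis; with |WC| = 27.4, C = (44.96, -2.011). Then |LC| = |C − L| = 45.00.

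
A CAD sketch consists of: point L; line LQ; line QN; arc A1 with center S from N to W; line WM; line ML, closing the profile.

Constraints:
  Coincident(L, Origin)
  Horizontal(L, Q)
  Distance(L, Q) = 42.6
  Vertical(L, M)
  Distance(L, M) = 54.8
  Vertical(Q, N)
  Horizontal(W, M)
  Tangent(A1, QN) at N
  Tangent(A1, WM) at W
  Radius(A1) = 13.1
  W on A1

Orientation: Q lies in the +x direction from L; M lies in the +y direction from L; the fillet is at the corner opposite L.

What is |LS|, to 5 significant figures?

51.080

L and M share the same x with |LM| = 54.8 and M on the +y side, so M = (0.0000, 54.800). The virtual corner opposite L is at (42.600, 54.800). The tangent condition forces SN to be normal to QN and since A1 is tangent to WM there, SW ⟂ WM, with radius 13.1, so the center S sits 13.1 in from both sides at S = (29.500, 41.700). Then |LS| = |S − L| = 51.080.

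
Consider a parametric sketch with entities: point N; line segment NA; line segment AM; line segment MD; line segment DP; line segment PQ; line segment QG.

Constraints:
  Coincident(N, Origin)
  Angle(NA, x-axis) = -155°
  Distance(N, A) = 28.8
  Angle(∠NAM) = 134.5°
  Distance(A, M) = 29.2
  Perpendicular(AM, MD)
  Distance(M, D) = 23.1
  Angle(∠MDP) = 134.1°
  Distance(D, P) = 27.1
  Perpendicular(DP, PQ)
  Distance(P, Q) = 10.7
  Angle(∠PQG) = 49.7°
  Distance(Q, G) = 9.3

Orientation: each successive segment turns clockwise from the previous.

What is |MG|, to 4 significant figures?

38.00

N is at the origin; NA runs at -155.0° with length 28.8, so A = (-26.10, -12.17). ∠NAM = 134.5° gives AM at 159.5° from the x-axis; with |AM| = 29.2, M = (-53.45, -1.945). The perpendicularity gives MD at right angles to AM, so MD runs at 69.50°; with |MD| = 23.1, D = (-45.36, 19.69). ∠MDP = 134.1° gives DP at 23.60° from the x-axis; with |DP| = 27.1, P = (-20.53, 30.54). DP ⟂ PQ, so PQ runs at -66.40°; with |PQ| = 10.7, Q = (-16.25, 20.74). ∠PQG = 49.7° gives QG at 163.3° from the x-axis; with |QG| = 9.3, G = (-25.15, 23.41). Then |MG| = |G − M| = 38.00.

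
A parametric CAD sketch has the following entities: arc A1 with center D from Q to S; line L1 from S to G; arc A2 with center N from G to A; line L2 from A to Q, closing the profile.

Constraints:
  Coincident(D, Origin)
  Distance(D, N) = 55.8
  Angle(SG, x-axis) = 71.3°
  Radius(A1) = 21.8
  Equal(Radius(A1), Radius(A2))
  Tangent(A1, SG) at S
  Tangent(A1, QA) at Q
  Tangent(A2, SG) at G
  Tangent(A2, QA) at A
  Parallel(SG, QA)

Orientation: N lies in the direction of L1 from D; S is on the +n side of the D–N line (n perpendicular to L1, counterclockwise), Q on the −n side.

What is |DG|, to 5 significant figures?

59.907

The slot axis is L1's direction at 71.3°, so u = (cos 71.3°, sin 71.3°) = (0.32061, 0.94721) and n = (−sin 71.3°, cos 71.3°) = (-0.94721, 0.32061). D is at the origin and N lies 55.8 along u from D, so N = 55.8·u = (17.890, 52.854). Tangency of A1 to both parallel lines with radius 21.8 puts S and Q at D ± 21.8·n: S = (-20.649, 6.9894), Q = (20.649, -6.9894). Equal radii place G and A the same way about N: G = N + 21.8·n = (-2.7590, 59.844), A = N − 21.8·n = (38.539, 45.865). Then |DG| = |G − D| = 59.907.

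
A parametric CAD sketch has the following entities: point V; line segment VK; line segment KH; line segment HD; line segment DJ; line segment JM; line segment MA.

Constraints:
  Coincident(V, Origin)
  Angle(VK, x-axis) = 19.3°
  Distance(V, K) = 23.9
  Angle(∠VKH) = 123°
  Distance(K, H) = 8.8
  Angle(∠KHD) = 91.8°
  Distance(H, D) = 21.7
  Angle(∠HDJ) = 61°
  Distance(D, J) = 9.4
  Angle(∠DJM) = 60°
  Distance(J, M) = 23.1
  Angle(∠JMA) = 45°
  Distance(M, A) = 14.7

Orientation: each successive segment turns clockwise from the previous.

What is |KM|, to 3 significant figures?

21.1

V is at the origin; VK runs at 19.3° with length 23.9, so K = (22.6, 7.90). ∠VKH = 123.0° gives KH at -37.7° from the x-axis; with |KH| = 8.8, H = (29.5, 2.52). ∠KHD = 91.8° gives HD at -126° from the x-axis; with |HD| = 21.7, D = (16.8, -15.1). ∠HDJ = 61.0° gives DJ at 115° from the x-axis; with |DJ| = 9.4, J = (12.8, -6.55). ∠DJM = 60.0° gives JM at -4.90° from the x-axis; with |JM| = 23.1, M = (35.8, -8.52). Then |KM| = |M − K| = 21.1.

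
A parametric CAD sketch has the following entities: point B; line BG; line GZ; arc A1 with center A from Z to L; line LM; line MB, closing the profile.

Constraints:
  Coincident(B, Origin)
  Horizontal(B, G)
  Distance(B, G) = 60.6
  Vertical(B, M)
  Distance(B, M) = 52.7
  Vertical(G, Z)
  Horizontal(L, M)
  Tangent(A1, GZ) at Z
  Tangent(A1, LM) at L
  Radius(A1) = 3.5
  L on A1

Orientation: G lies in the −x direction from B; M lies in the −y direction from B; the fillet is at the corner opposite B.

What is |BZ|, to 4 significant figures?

78.06

B is at the origin; B and G share the same y with |BG| = 60.6 and G on the −x side, so G = (-60.60, 0.000). B and M share the same x with |BM| = 52.7 and M on the −y side, so M = (0.000, -52.70). The virtual corner opposite B is at (-60.60, -52.70). Since A1 is tangent to GZ there, AZ ⟂ GZ and tangency of A1 to LM means the radius AL is perpendicular to LM, with radius 3.5, so the center A sits 3.5 in from both sides at A = (-57.10, -49.20). That places the tangent points at Z = (-60.60, -49.20) on GZ and L = (-57.10, -52.70) on LM. Then |BZ| = |Z − B| = 78.06.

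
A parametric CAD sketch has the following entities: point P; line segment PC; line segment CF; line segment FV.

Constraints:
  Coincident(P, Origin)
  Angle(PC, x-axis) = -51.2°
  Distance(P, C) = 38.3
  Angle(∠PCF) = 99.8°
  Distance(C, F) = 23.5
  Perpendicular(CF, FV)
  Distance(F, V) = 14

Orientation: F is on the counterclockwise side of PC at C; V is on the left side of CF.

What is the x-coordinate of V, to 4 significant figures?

37.77

P is at the origin; PC runs at -51.2° with length 38.3, so C = 38.3·(cos -51.2°, sin -51.2°) = (24.00, -29.85). ∠PCF = 99.8°, so CF runs at -51.2° + (180° − 99.8°) = 29.00° from the x-axis; with |CF| = 23.5, F = C + 23.5·(cos 29.00°, sin 29.00°) = (44.55, -18.46). CF ⟂ FV; with |FV| = 14.0 on the left of CF, V = F + 14.0·(-0.4848, 0.8746) = (37.77, -6.211). So V.x = 37.77.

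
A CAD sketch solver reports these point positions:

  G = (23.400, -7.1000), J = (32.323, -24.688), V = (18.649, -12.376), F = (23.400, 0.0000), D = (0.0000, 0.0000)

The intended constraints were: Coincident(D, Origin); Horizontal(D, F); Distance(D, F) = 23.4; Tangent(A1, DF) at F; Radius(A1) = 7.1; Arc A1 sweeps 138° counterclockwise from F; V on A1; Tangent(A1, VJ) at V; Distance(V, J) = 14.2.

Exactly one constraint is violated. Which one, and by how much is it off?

Distance(V, J) = 14.2 — off by 4.20.

D = (0.00, 0.00) ✓; D.y = 0.00, F.y = 0.00 ✓; |DF| = 23.40 ✓; ∠(GF, FD) = 90.00° ✓; |GF| = 7.100 ✓; bearing(G→V) − bearing(G→F) = 138.0° ✓; |GV| = 7.100 ✓; ∠(GV, VJ) = 90.00° ✓; |VJ| = 18.40 ✗.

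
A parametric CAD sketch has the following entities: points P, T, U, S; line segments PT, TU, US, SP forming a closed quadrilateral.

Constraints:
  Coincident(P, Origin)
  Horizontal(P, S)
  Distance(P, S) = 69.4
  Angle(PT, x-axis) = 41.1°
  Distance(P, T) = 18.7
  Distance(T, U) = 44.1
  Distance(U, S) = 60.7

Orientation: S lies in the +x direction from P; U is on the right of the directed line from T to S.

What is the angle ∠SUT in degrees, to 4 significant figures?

63.14°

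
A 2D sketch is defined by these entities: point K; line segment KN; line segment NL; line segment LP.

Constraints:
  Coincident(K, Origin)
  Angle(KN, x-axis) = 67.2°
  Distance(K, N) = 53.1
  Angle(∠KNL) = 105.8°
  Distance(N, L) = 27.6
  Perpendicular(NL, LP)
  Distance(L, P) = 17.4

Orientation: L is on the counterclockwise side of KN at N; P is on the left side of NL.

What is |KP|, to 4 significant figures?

53.89

K is at the origin; KN runs at 67.2° with length 53.1, so N = 53.1·(cos 67.2°, sin 67.2°) = (20.58, 48.95). ∠KNL = 105.8°, so NL runs at 67.2° + (180° − 105.8°) = 141.4° from the x-axis; with |NL| = 27.6, L = N + 27.6·(cos 141.4°, sin 141.4°) = (-0.9929, 66.17). The perpendicularity gives LP at right angles to NL; with |LP| = 17.4 on the left of NL, P = L + 17.4·(-0.6239, -0.7815) = (-11.85, 52.57). Then |KP| = |P − K| = 53.89.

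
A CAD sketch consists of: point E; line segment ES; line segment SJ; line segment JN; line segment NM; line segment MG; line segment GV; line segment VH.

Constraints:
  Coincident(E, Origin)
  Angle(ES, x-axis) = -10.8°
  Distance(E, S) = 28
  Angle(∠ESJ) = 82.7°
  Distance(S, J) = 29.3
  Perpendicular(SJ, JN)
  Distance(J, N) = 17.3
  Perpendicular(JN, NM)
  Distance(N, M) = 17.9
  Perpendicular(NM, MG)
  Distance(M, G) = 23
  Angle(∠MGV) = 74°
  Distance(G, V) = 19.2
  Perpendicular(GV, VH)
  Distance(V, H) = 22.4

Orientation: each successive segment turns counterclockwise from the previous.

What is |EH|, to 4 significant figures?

21.19

E is at the origin; ES runs at -10.8° with length 28.0, so S = (27.50, -5.247). ∠ESJ = 82.7° gives SJ at 86.50° from the x-axis; with |SJ| = 29.3, J = (29.29, 24.00). SJ ⟂ JN, so JN runs at 176.5°; with |JN| = 17.3, N = (12.03, 25.05). The perpendicularity gives NM at right angles to JN, so NM runs at -93.50°; with |NM| = 17.9, M = (10.93, 7.188). NM is perpendicular to MG, so MG runs at -3.500°; with |MG| = 23.0, G = (33.89, 5.784). ∠MGV = 74.0° gives GV at 102.5° from the x-axis; with |GV| = 19.2, V = (29.73, 24.53). GV is perpendicular to VH, so VH runs at -167.5°; with |VH| = 22.4, H = (7.865, 19.68). Then |EH| = |H − E| = 21.19.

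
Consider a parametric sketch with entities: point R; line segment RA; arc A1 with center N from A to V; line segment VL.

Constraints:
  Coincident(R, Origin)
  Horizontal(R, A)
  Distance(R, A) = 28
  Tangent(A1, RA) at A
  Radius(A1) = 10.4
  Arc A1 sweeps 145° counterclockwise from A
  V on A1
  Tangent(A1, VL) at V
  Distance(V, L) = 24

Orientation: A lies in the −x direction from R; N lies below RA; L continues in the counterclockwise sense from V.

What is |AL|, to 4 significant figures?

35.44

R is at the origin; R and A share the same y with |RA| = 28.0 and A on the −x side, so A = (-28.00, 0.000). A1 meets RA tangentially, so NA is at right angles to RA, so N = A + (0, -10.4) = (-28.00, -10.40). On A1, A sits at bearing 90° from N; a 145° counterclockwise sweep puts V at bearing 235°, so V = N + 10.4·(cos 235°, sin 235°) = (-33.97, -18.92). A1 meets VL tangentially, so NV is at right angles to VL, so VL runs along (−sin 235°, cos 235°); with |VL| = 24.0, L = (-14.31, -32.69). Then |AL| = |L − A| = 35.44.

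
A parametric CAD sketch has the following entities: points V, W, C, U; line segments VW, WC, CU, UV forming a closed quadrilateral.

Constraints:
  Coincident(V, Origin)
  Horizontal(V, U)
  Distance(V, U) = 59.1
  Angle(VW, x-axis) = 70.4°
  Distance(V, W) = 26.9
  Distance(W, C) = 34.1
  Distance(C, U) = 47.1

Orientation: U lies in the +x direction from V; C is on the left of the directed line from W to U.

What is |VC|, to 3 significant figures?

57.3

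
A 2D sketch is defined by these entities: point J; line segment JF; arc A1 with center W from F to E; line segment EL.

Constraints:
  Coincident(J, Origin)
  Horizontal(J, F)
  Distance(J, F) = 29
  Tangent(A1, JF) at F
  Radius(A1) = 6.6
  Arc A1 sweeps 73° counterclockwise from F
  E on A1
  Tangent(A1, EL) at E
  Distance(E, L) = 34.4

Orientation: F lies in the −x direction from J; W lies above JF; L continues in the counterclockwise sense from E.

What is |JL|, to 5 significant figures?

39.634

J is at the origin; JF is horizontal with |JF| = 29.0 and F on the −x side, so F = (-29.000, 0.0000). Tangency of A1 to JF means the radius WF is perpendicular to JF, so W = F + (0, 6.6) = (-29.000, 6.6000). On A1, F sits at bearing -90° from W; a 73° counterclockwise sweep puts E at bearing -17°, so E = W + 6.6·(cos -17°, sin -17°) = (-22.688, 4.6703). The tangent condition forces WE to be normal to EL, so EL runs along (−sin -17°, cos -17°); with |EL| = 34.4, L = (-12.631, 37.567). Then |JL| = |L − J| = 39.634.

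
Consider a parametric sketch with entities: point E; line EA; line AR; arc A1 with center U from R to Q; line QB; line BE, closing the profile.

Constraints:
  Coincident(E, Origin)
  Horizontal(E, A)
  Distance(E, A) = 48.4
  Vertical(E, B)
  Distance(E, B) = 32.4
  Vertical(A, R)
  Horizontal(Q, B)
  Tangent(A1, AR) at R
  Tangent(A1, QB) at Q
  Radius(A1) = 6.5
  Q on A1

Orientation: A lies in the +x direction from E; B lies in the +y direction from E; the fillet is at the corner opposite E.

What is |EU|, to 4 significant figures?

49.26

E and B share the same x with |EB| = 32.4 and B on the +y side, so B = (0.000, 32.40). The virtual corner opposite E is at (48.40, 32.40). Tangency of A1 to AR means the radius UR is perpendicular to AR and tangency of A1 to QB means the radius UQ is perpendicular to QB, with radius 6.5, so the center U sits 6.5 in from both sides at U = (41.90, 25.90). Then |EU| = |U − E| = 49.26.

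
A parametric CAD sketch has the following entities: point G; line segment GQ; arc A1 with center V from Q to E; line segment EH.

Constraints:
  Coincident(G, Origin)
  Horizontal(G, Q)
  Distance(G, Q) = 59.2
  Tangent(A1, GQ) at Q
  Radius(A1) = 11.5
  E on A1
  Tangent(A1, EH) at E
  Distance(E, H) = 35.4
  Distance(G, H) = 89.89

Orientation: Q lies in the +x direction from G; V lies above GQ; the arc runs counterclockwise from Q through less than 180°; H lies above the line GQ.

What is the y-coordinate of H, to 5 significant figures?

43.086

G is at the origin; GQ is horizontal with |GQ| = 59.2 and Q on the +x side, so Q = (59.200, 0.0000). Since A1 is tangent to GQ there, VQ ⟂ GQ, so V = Q + (0, 11.5) = (59.200, 11.500). Since VE ⟂ EH (tangency), |VH| = √(11.5² + 35.4²) = 37.221 regardless of where E sits on A1. So H lies on both circle(G, 89.89) and circle(V, 37.221); the above-GQ intersection is H = (78.891, 43.086). E is the foot of the tangent from H: E = (70.361, 8.7289).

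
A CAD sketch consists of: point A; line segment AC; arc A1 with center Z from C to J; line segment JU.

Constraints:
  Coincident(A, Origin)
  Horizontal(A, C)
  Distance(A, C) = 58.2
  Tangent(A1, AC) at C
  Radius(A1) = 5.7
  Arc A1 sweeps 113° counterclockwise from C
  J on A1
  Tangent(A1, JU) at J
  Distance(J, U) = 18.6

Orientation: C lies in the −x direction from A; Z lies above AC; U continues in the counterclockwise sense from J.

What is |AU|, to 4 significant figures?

65.22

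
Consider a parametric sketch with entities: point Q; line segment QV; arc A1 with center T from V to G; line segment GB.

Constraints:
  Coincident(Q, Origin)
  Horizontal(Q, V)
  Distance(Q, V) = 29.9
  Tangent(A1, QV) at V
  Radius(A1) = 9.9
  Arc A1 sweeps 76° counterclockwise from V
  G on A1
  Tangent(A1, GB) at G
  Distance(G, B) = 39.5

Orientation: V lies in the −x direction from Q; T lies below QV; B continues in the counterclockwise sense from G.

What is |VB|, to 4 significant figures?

49.68

Q is at the origin; Q and V share the same y with |QV| = 29.9 and V on the −x side, so V = (-29.90, 0.000). Tangency of A1 to QV means the radius TV is perpendicular to QV, so T = V + (0, -9.9) = (-29.90, -9.900). On A1, V sits at bearing 90° from T; a 76° counterclockwise sweep puts G at bearing 166°, so G = T + 9.9·(cos 166°, sin 166°) = (-39.51, -7.505). Since A1 is tangent to GB there, TG ⟂ GB, so GB runs along (−sin 166°, cos 166°); with |GB| = 39.5, B = (-49.06, -45.83). Then |VB| = |B − V| = 49.68.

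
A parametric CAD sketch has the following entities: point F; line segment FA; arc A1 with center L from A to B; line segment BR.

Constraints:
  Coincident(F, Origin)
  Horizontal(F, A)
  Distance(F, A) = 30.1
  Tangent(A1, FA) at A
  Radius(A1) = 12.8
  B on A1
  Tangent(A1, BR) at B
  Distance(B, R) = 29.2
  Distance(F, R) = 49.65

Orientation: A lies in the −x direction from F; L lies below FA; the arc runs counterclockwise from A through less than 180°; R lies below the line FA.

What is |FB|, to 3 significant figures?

45.3

F is at the origin; FA is horizontal with |FA| = 30.1 and A on the −x side, so A = (-30.1, 0.00). Since A1 is tangent to FA there, LA ⟂ FA, so L = A + (0, -12.8) = (-30.1, -12.8). Since LB ⟂ BR (tangency), |LR| = √(12.8² + 29.2²) = 31.9 regardless of where B sits on A1. So R lies on both circle(F, 49.65) and circle(L, 31.9); the below-FA intersection is R = (-23.2, -43.9). B is the foot of the tangent from R: B = (-40.4, -20.4).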